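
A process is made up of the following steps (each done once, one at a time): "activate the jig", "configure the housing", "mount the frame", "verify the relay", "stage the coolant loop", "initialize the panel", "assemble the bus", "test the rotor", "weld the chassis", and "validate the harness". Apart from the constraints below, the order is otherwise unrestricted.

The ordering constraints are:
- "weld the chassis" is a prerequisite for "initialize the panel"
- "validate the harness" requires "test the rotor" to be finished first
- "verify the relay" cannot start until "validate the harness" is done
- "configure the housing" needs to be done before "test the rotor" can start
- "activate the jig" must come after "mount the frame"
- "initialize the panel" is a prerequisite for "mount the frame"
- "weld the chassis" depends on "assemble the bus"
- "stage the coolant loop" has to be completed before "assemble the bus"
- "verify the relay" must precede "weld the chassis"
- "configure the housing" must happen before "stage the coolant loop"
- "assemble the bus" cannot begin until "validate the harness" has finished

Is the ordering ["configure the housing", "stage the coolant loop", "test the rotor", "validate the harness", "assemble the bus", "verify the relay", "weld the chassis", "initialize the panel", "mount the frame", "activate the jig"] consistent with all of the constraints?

Checking each listed constraint against this order: for instance, "stage the coolant loop" is in position 2 and "assemble the bus" in position 5, so that constraint holds — and the remaining constraints check out the same way.

Yes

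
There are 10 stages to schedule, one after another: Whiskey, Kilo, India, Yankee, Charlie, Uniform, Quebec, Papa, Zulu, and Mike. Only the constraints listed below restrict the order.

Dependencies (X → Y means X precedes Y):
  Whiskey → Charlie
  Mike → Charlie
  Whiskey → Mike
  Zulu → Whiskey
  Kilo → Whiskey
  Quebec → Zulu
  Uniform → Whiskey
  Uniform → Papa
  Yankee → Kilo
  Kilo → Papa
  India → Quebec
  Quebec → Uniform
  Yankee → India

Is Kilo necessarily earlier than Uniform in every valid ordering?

Kilo and Uniform are not related by any chain of constraints.
A valid ordering placing Uniform before Kilo exists, so the answer is no.

No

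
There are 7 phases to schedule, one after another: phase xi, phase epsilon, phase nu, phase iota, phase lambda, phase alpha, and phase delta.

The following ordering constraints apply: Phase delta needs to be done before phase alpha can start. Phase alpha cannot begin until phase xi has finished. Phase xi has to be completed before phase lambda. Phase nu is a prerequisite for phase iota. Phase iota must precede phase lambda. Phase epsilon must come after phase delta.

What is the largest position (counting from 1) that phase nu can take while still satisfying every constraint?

The phases that are forced after phase nu, directly or by a chain of constraints, are phase iota, phase lambda. That's 2 phases.
So at least 2 phases follow phase nu, putting phase nu no later than position 5. That position is achievable by scheduling everything else first.

5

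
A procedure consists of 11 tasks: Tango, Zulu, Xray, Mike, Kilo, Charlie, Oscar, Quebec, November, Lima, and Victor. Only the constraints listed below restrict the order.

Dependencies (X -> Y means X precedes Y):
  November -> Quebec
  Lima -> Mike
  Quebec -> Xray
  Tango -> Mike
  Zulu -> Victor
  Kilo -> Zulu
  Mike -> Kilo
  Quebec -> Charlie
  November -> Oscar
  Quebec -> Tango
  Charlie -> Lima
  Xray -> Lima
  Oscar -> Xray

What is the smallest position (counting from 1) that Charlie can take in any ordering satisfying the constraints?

The tasks that are forced before Charlie, directly or transitively, are Quebec, November. That's 2 tasks.
So at minimum 2 tasks come before Charlie, putting Charlie no earlier than position 3. That position is achievable by scheduling exactly those predecessors first.

3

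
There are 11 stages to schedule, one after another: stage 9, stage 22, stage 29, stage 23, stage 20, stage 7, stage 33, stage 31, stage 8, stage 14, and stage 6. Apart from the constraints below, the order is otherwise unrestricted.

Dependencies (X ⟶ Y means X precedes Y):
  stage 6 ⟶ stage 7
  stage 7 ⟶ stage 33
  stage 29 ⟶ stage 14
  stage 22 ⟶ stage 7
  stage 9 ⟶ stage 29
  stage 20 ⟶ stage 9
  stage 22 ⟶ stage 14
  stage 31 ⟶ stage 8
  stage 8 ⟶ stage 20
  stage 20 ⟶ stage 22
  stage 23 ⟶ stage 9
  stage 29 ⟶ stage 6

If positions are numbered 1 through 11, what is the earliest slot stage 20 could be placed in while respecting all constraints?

3

Every stage that must precede stage 20 has to come before it. Tracing all chains that end at stage 20, those stages are: stage 31, stage 8 — 2 in total.
With 2 mandatory predecessors, the earliest stage 20 can sit is position 2+1 = 3, and placing just those 2 first achieves it.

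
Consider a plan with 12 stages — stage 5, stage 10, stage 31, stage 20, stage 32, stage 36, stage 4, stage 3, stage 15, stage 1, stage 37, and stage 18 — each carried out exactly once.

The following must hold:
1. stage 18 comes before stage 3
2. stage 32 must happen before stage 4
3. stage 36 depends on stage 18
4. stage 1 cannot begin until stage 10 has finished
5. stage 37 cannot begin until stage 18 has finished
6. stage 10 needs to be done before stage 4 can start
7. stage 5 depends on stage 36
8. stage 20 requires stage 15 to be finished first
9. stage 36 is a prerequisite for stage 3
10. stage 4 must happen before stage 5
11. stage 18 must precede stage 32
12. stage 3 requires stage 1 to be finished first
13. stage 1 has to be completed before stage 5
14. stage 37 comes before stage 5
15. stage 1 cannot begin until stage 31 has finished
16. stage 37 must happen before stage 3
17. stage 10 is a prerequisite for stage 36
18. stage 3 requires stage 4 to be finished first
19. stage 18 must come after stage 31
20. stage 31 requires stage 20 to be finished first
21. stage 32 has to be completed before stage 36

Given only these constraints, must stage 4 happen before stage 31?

No

The constraints actually force stage 31 before stage 4 (via stage 31 → stage 18 → stage 32 → stage 4), not the other way around.
So stage 4 does not have to come before stage 31 — it cannot.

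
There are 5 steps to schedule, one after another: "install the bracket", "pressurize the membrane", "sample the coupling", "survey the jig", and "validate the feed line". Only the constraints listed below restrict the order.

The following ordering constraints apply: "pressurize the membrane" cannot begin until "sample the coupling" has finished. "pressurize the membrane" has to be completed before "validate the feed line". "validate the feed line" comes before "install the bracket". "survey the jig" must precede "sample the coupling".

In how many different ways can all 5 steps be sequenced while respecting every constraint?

"survey the jig" is the only step with nothing required before it, so every ordering starts there.
Continuing from there, at each step only one step has all its prerequisites placed, so the ordering is fully determined — there is exactly 1.

1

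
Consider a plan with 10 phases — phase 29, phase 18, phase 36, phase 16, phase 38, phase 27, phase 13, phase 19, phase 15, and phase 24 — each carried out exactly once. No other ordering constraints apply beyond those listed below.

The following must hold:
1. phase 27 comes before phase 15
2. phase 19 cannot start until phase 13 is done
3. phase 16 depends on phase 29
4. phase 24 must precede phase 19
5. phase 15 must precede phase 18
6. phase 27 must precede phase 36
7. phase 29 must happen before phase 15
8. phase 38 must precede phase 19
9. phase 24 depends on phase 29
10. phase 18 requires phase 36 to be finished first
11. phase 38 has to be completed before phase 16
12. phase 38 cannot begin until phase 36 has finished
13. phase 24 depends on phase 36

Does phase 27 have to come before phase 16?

Chaining the stated constraints: phase 27 → phase 36 → phase 38 → phase 16.
Hence phase 27 necessarily comes before phase 16.

Yes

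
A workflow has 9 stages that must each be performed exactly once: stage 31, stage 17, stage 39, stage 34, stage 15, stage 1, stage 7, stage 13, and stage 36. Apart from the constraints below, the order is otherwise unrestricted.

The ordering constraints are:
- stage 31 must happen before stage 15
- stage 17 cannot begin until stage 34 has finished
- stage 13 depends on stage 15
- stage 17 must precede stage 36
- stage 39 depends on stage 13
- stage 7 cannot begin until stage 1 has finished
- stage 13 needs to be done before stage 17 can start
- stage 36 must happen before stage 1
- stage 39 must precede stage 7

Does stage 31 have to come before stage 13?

Yes

Following the dependencies: stage 31 → stage 15 → stage 13.
That forces stage 31 before stage 13 in every valid schedule.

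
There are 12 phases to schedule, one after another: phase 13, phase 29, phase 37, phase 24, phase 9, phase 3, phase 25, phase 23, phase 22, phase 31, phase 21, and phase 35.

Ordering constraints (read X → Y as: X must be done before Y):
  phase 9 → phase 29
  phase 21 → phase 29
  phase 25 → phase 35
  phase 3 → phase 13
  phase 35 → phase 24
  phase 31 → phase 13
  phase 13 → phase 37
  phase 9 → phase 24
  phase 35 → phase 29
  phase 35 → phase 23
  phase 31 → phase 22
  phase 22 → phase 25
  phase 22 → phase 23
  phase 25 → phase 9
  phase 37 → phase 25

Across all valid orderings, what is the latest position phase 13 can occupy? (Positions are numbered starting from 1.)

5

Every phase that must follow phase 13 has to come after it. Tracing all chains starting from phase 13, those phases are: phase 29, phase 37, phase 24, phase 9, phase 25, phase 23, phase 35 — 7 in total.
So at least 7 phases follow phase 13, putting phase 13 no later than position 5. That position is achievable by scheduling everything else first.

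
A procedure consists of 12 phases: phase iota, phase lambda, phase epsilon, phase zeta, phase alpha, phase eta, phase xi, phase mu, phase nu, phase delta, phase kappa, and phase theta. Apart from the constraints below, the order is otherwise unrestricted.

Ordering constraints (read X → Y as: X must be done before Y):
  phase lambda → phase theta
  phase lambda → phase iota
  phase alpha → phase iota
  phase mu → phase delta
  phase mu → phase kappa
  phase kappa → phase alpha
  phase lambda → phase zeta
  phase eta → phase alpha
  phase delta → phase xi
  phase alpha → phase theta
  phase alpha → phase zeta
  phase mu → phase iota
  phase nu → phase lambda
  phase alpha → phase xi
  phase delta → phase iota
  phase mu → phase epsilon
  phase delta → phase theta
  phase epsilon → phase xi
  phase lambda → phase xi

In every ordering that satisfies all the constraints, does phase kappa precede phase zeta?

Following the dependencies: phase kappa → phase alpha → phase zeta.
Hence phase kappa necessarily comes before phase zeta.

Yes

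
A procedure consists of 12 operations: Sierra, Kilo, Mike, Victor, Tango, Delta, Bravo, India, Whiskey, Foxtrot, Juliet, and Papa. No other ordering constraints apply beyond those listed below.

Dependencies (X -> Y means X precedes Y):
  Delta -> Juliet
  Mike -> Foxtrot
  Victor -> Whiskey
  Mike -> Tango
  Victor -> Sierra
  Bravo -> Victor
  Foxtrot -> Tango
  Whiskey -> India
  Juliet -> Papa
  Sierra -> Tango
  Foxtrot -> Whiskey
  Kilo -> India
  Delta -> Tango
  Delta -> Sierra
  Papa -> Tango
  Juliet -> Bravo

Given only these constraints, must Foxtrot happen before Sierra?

No

Nothing in the constraints links Foxtrot and Sierra; they are unordered relative to each other.
So Foxtrot can come before Sierra or after — it is not forced.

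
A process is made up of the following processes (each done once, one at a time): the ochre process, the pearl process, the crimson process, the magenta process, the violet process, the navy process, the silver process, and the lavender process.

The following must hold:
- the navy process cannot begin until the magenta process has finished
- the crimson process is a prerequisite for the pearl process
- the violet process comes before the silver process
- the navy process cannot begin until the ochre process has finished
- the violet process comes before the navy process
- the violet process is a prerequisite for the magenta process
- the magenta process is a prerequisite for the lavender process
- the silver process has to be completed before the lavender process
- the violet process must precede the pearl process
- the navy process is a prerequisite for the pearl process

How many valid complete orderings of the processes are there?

228

The processes with no prerequisites are the ochre process, the crimson process, the violet process; any of them can be placed first.
Enumerating by repeatedly choosing an available process (one whose prerequisites are all placed) gives 228 distinct complete orderings.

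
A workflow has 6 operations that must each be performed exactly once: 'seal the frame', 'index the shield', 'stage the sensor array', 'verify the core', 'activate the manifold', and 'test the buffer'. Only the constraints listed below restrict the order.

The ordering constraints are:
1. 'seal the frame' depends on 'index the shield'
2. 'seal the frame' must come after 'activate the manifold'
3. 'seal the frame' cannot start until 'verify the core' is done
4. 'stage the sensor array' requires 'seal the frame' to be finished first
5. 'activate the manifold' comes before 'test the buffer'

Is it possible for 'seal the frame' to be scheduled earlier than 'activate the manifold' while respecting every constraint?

Following 'activate the manifold' → 'seal the frame', 'activate the manifold' must precede 'seal the frame' in every valid ordering.
Hence 'seal the frame' can never be scheduled before 'activate the manifold'.

No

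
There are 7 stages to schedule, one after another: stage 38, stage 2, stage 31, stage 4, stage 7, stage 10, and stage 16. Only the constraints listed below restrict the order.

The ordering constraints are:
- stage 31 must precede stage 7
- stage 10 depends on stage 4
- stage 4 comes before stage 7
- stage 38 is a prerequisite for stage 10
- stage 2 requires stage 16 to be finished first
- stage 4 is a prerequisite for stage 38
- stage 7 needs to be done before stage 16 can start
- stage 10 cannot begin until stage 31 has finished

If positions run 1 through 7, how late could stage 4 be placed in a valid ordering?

2

Following every chain forward from stage 4, the stages that must come later are stage 38, stage 2, stage 7, stage 10, stage 16 — 5 of them.
So at least 5 stages follow stage 4, putting stage 4 no later than position 2. That position is achievable by scheduling everything else first.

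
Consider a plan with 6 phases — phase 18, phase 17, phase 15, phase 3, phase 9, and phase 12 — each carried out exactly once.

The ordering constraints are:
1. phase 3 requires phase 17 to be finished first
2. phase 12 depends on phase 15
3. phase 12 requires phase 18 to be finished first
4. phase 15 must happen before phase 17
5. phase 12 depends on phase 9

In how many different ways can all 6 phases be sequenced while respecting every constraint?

The phases with no prerequisites are phase 18, phase 15, phase 9; any of them can be placed first.
Counting all ways to extend the partial order to a total order gives 38.

38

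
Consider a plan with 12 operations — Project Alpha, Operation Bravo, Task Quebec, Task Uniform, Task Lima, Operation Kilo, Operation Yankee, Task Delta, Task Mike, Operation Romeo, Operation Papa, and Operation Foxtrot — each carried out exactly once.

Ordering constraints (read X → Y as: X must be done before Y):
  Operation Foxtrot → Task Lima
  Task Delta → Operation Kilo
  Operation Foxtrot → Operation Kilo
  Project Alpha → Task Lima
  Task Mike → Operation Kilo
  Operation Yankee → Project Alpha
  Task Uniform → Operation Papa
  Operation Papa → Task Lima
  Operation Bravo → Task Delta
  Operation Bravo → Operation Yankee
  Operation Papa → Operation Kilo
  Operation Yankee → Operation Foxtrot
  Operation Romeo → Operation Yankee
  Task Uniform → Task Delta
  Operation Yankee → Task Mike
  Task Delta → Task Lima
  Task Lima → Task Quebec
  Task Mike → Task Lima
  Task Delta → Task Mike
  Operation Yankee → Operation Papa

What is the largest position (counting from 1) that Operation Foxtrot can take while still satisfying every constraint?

9

Every operation that must follow Operation Foxtrot has to come after it. Tracing all chains starting from Operation Foxtrot, those operations are: Task Quebec, Task Lima, Operation Kilo — 3 in total.
So at least 3 operations follow Operation Foxtrot, putting Operation Foxtrot no later than position 9. That position is achievable by scheduling everything else first.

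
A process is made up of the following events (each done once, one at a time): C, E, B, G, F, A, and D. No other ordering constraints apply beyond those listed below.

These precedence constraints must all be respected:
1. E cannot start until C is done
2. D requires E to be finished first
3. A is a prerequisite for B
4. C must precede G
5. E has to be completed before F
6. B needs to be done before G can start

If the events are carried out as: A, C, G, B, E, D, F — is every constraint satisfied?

Here B comes after G.
Since B is required before G, the ordering is invalid.

No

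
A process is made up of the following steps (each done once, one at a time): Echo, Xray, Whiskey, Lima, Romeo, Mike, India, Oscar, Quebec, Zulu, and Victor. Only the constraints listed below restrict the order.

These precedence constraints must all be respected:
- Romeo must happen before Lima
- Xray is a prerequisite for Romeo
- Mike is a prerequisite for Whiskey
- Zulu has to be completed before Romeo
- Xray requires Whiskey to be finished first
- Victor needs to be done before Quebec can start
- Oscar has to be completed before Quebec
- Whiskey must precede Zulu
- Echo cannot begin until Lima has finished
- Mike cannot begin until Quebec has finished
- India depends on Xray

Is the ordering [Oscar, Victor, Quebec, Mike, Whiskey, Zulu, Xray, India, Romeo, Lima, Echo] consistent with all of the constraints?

Checking each listed constraint against this order: for instance, Zulu is in position 6 and Romeo in position 9, so that constraint holds — and the remaining constraints check out the same way.

Yes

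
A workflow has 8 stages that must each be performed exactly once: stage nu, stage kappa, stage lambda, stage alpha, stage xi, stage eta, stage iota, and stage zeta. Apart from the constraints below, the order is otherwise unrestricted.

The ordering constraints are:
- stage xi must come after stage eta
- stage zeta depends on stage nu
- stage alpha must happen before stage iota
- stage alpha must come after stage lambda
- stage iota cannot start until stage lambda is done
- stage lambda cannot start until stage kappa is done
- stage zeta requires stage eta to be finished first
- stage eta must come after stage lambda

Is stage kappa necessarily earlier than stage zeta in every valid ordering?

Yes

Chaining the stated constraints: stage kappa → stage lambda → stage eta → stage zeta.
That forces stage kappa before stage zeta in every valid schedule.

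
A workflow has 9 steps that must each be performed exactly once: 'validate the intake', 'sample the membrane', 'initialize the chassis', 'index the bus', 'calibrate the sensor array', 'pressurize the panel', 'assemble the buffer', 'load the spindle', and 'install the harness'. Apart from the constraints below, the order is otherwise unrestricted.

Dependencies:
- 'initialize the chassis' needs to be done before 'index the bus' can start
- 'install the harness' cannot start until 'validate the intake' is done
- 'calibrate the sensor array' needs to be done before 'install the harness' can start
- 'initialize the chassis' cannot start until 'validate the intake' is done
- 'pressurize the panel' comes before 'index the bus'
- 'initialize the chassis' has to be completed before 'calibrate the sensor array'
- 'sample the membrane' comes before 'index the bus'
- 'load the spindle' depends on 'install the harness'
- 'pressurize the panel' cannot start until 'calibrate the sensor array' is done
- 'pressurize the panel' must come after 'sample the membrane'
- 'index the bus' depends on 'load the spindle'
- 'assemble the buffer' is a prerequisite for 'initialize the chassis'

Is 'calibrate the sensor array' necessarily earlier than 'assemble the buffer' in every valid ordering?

In fact the dependencies run the other way: 'assemble the buffer' → 'initialize the chassis' → 'calibrate the sensor array'.
So 'calibrate the sensor array' does not have to come before 'assemble the buffer' — it cannot.

No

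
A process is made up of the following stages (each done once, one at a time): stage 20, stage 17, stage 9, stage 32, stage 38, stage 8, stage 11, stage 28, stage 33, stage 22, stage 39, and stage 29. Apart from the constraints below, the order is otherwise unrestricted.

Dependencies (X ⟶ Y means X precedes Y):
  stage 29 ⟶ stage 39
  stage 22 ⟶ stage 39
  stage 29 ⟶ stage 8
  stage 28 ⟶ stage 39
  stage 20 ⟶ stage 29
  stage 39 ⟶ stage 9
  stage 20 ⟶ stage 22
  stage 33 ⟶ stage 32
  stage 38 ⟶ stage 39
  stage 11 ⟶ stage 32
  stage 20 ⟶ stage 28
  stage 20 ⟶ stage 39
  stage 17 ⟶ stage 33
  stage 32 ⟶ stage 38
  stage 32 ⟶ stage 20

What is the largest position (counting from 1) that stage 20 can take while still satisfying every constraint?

6

The stages that are forced after stage 20, directly or by a chain of constraints, are stage 9, stage 8, stage 28, stage 22, stage 39, stage 29. That's 6 stages.
With 6 mandatory successors out of 12 stages total, the latest slot for stage 20 is 12−6 = 6, and it's reachable by doing all non-successors before stage 20.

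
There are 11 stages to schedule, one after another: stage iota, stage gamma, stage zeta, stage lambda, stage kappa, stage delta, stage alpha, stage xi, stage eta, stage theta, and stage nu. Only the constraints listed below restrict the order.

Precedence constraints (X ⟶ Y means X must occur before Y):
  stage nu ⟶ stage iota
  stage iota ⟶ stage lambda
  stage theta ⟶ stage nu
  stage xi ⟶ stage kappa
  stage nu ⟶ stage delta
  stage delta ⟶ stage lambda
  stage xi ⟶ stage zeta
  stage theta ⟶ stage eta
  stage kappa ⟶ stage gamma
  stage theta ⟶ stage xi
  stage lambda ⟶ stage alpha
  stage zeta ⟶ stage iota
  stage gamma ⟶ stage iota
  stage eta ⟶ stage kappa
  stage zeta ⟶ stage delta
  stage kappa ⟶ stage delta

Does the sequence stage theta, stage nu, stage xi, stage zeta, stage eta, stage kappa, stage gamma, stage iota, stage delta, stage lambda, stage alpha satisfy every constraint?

Yes

Every stated constraint is respected: stage nu sits at position 2, ahead of stage delta at position 9, and each of the other listed pairs likewise has the predecessor earlier in the sequence.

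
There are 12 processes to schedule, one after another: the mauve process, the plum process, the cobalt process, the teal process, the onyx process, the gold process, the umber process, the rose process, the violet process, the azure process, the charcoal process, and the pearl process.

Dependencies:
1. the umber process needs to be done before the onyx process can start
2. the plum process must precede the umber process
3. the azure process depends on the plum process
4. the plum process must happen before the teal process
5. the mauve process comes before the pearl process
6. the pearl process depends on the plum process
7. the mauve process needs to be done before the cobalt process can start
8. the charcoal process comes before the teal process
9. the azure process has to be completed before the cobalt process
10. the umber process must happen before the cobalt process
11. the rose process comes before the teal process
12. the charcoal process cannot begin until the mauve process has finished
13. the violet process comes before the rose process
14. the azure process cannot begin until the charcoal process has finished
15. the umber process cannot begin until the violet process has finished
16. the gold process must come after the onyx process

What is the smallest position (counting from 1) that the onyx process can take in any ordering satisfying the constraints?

The processes that are forced before the onyx process, directly or transitively, are the plum process, the umber process, the violet process. That's 3 processes.
So at minimum 3 processes come before the onyx process, putting the onyx process no earlier than position 4. That position is achievable by scheduling exactly those predecessors first.

4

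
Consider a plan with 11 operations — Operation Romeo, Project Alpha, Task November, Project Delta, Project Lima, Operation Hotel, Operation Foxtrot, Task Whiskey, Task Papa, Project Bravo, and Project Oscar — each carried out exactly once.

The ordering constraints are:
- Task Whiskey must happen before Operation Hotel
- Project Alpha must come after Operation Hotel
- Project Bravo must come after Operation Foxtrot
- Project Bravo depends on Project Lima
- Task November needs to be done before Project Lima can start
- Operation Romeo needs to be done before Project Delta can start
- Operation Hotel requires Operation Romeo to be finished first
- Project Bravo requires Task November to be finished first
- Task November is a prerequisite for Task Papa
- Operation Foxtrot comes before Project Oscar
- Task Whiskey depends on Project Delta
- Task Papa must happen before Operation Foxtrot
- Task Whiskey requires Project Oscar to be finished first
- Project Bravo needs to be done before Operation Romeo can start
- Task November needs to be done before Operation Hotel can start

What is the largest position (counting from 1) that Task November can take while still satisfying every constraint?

1

Every operation that must follow Task November has to come after it. Tracing all chains starting from Task November, those operations are: Operation Romeo, Project Alpha, Project Delta, Project Lima, Operation Hotel, Operation Foxtrot, Task Whiskey, Task Papa, Project Bravo, Project Oscar — 10 in total.
With 10 mandatory successors out of 11 operations total, the latest slot for Task November is 11−10 = 1, and it's reachable by doing all non-successors before Task November.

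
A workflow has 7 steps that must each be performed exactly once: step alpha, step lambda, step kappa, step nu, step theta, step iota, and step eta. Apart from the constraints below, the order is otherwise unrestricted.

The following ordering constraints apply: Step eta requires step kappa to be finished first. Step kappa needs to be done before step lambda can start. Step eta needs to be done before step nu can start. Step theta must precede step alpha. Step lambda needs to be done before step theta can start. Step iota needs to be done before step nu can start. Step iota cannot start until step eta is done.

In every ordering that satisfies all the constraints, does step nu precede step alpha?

No chain of constraints connects step nu to step alpha in either direction.
So step nu can come before step alpha or after — it is not forced.

No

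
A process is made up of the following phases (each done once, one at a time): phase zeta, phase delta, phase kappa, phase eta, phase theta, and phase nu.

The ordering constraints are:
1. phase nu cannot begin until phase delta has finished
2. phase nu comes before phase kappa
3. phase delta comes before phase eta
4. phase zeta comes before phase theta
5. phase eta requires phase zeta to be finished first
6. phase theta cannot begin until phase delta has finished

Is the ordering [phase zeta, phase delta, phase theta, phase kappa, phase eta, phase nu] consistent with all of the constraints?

No

Here phase nu comes after phase kappa.
That contradicts the constraint that phase nu must precede phase kappa.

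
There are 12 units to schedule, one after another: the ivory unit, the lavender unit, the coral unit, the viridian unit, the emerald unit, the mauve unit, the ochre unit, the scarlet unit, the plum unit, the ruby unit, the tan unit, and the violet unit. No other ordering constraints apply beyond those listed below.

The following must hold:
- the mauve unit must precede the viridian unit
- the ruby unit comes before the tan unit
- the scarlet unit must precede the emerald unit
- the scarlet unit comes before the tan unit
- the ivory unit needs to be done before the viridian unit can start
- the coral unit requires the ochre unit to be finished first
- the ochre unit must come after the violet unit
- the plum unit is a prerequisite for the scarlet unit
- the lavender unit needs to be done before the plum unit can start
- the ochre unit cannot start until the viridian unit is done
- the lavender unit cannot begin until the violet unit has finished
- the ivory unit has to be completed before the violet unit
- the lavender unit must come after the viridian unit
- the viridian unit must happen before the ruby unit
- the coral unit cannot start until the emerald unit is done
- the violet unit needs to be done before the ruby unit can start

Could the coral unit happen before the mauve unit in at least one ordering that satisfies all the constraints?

No

There is a dependency chain the mauve unit → the viridian unit → the ochre unit → the coral unit, so the coral unit always comes after the mauve unit.
Hence the coral unit can never be scheduled before the mauve unit.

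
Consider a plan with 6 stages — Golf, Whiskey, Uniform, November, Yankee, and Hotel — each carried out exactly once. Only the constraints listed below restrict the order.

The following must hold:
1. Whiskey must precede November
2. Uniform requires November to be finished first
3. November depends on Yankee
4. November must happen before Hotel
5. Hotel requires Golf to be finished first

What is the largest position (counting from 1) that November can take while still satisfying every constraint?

Following every chain forward from November, the stages that must come later are Uniform, Hotel — 2 of them.
With 2 mandatory successors out of 6 stages total, the latest slot for November is 6−2 = 4, and it's reachable by doing all non-successors before November.

4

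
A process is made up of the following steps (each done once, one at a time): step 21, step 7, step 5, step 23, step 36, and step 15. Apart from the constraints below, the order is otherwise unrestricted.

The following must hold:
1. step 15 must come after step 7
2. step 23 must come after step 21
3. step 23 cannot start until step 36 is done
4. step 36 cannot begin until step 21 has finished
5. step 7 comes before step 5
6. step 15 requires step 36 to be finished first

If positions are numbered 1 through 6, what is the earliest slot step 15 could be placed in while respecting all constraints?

Working backwards through the constraints from step 15, its full set of required predecessors is step 21, step 7, step 36 — 3 of them.
With 3 mandatory predecessors, the earliest step 15 can sit is position 3+1 = 4, and placing just those 3 first achieves it.

4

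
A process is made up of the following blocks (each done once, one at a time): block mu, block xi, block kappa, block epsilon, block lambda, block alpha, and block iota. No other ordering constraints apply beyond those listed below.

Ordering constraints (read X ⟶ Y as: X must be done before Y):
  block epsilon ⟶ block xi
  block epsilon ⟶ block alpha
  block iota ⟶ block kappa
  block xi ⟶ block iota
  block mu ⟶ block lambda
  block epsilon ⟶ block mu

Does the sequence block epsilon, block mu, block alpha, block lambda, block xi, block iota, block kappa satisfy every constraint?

Going through the constraints one by one, each required predecessor appears earlier in the sequence than its dependent — e.g. block epsilon (position 1) is before block xi (position 5), as required.

Yes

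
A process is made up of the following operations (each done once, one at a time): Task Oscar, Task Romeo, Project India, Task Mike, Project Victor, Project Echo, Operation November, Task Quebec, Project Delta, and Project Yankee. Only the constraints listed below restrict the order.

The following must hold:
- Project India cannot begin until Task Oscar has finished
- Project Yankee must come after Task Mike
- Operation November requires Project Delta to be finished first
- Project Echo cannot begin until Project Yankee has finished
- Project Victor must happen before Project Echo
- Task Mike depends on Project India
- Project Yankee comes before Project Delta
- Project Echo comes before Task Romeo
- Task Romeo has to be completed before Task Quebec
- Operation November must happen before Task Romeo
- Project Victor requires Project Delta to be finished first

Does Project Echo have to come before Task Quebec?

Yes

There is a constraint chain Project Echo → Task Romeo → Task Quebec.
Hence Project Echo necessarily comes before Task Quebec.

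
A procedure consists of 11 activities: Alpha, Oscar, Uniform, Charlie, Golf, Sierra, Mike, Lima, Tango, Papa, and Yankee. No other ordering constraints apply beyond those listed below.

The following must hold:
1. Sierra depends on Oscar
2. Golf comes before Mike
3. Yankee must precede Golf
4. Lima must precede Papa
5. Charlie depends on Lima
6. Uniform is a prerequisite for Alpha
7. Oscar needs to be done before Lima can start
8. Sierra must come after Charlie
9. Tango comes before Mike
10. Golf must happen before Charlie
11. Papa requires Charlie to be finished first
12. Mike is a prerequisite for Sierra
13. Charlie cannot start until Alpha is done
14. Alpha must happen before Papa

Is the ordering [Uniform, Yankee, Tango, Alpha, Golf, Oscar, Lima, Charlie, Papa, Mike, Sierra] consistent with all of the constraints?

Yes

Every stated constraint is respected: Tango sits at position 3, ahead of Mike at position 10, and each of the other listed pairs likewise has the predecessor earlier in the sequence.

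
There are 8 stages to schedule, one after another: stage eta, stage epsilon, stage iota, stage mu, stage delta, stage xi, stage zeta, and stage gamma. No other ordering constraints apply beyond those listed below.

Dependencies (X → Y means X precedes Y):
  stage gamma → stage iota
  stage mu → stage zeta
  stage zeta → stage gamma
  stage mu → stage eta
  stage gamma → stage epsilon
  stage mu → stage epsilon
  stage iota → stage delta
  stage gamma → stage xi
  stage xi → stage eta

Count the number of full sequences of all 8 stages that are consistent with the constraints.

Only stage mu has no prerequisites, so it must go first.
Systematically extending each partial ordering one stage at a time and counting, there are 30 complete orderings.

30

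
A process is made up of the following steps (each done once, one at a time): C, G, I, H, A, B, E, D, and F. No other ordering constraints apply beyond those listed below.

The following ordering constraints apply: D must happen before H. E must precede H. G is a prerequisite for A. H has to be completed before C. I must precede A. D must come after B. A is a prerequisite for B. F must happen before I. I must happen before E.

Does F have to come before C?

Yes

Chaining the stated constraints: F → I → E → H → C.
That forces F before C in every valid schedule.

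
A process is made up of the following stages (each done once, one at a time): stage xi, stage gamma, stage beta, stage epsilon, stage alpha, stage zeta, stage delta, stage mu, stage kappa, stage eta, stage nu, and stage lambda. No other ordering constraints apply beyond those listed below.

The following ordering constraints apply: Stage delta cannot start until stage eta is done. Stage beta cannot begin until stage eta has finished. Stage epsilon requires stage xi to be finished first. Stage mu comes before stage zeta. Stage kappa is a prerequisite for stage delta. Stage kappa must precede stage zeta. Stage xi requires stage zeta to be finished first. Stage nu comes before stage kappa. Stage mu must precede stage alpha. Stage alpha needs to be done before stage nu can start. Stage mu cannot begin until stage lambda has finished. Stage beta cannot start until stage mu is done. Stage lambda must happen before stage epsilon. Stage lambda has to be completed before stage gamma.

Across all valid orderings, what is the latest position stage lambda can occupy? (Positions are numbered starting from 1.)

The stages that are forced after stage lambda, directly or by a chain of constraints, are stage xi, stage gamma, stage beta, stage epsilon, stage alpha, stage zeta, stage delta, stage mu, stage kappa, stage nu. That's 10 stages.
So at least 10 stages follow stage lambda, putting stage lambda no later than position 2. That position is achievable by scheduling everything else first.

2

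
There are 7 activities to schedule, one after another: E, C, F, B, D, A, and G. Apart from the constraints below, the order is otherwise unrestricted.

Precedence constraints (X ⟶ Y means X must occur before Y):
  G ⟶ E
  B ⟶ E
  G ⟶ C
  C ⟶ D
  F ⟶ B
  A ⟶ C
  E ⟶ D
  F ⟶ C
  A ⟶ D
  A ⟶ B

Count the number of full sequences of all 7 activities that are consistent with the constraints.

The activities with no prerequisites are F, A, G; any of them can be placed first.
Enumerating by repeatedly choosing an available activity (one whose prerequisites are all placed) gives 22 distinct complete orderings.

22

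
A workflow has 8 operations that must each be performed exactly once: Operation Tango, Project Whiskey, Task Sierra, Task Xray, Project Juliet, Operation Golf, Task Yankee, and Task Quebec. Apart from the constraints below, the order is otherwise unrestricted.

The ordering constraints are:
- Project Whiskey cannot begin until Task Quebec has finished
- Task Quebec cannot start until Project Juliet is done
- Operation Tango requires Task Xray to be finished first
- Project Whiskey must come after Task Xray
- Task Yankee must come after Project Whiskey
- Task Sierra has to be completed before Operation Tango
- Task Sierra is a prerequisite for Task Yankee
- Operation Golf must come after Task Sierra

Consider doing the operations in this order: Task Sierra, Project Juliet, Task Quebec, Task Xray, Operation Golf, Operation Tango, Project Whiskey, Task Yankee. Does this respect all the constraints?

Yes

Every stated constraint is respected: Task Sierra sits at position 1, ahead of Task Yankee at position 8, and each of the other listed pairs likewise has the predecessor earlier in the sequence.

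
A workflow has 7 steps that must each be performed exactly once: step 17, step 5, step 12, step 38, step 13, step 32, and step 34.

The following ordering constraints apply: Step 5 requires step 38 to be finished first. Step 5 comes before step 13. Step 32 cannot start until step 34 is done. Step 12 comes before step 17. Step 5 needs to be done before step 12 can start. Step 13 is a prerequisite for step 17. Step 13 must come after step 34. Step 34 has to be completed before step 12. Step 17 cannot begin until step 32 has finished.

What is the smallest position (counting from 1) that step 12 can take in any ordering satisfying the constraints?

The steps that are forced before step 12, directly or transitively, are step 5, step 38, step 34. That's 3 steps.
So at minimum 3 steps come before step 12, putting step 12 no earlier than position 4. That position is achievable by scheduling exactly those predecessors first.

4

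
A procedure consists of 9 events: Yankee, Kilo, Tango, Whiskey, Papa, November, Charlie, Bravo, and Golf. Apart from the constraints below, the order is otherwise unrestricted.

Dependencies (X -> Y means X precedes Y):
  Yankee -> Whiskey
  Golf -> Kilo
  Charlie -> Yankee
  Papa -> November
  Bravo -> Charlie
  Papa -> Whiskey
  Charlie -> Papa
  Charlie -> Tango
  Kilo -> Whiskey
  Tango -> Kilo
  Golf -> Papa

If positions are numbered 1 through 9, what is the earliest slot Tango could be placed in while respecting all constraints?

3

Working backwards through the constraints from Tango, its full set of required predecessors is Charlie, Bravo — 2 of them.
With 2 mandatory predecessors, the earliest Tango can sit is position 2+1 = 3, and placing just those 2 first achieves it.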